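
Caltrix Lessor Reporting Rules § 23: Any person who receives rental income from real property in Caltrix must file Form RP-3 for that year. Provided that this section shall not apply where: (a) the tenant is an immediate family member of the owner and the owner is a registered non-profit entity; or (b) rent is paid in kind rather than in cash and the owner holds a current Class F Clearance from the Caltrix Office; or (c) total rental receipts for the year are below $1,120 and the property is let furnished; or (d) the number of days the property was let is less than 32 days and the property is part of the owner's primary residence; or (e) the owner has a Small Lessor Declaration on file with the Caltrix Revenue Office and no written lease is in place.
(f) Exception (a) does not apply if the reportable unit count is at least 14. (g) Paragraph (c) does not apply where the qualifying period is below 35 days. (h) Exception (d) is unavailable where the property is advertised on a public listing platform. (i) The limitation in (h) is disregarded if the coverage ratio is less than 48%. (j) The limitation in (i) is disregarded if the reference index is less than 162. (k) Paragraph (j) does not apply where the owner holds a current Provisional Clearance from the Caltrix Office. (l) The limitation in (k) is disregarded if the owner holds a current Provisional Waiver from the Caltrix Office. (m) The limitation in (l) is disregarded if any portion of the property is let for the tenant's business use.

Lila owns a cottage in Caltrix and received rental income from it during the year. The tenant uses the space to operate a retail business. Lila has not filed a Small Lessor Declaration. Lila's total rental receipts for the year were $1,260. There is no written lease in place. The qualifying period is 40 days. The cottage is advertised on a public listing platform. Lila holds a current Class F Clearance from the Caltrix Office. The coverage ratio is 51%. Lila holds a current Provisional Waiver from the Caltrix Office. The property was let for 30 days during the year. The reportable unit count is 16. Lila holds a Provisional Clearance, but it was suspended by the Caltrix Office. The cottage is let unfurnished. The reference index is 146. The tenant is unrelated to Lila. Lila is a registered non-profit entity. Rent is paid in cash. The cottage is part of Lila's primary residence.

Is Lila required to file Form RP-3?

Yes — Lila must file Form RP-3.

Exception (a) fails — the tenant is unrelated to the owner.
Exception (b) requires that rent is paid in kind rather than in cash; but rent is paid in cash, so (b) is unavailable.
Exception (c) fails — total rental receipts for the year are $1,260, not below $1,120.
Exception (d) is satisfied on its face — the number of days the property was let is 30 days, less than the 32 days limit; the cottage is part of the primary residence. But: (h) operates — the property is publicly advertised. (i), which would lift (h), does not operate here — the coverage ratio is 51%, not less than 48%. So (d) is unavailable.
Exception (e) fails — no Small Lessor Declaration is on file.
Every exception is unavailable, so the rule governs.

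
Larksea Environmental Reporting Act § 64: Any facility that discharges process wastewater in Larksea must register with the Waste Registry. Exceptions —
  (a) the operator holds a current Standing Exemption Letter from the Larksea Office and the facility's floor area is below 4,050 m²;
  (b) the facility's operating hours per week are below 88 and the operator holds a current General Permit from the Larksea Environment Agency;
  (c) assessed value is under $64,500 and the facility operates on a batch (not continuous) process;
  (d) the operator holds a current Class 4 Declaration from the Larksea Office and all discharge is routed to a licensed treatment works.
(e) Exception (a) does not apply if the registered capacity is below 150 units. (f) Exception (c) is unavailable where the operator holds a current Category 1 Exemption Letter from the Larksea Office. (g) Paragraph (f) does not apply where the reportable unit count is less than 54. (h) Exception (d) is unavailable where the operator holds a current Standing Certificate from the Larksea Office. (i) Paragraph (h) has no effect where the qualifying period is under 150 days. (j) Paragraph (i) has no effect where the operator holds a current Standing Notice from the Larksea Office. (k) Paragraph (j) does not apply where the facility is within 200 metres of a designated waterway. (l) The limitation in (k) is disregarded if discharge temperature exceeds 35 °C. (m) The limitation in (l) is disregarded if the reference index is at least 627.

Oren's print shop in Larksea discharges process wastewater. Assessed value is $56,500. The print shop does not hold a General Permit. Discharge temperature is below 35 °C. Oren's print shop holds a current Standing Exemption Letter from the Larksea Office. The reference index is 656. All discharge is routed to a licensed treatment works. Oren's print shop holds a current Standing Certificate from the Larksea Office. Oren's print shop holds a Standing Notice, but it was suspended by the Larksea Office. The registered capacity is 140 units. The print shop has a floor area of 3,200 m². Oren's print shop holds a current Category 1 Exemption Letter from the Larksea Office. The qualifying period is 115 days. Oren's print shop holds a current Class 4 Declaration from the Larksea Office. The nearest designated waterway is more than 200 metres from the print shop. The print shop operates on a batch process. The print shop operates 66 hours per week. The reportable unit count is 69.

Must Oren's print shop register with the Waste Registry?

No — exception (d) applies; Oren's print shop is not required to register with the Waste Registry.

Exception (a)'s conditions are all satisfied: a current Standing Exemption Letter is held; the facility's floor area is 3,200 m², below the 4,050 m² limit. But: (e) operates against (a): the registered capacity is 140 units, below the 150 units limit. So (a) is unavailable.
Exception (b) fails — no General Permit is held.
All of (c)'s requirements are met (assessed value is $56,500, under the $64,500 limit; the facility operates on a batch process). Turning to paragraphs (f)–(g): (f) is triggered — a current Category 1 Exemption Letter is held. (g), which would lift (f), does not operate here — the reportable unit count is 69, not less than 54. Exception (c) does not apply.
Exception (d)'s conditions are all satisfied: a current Class 4 Declaration is held; discharge is routed to a licensed treatment works. Under paragraphs (h)–(m): (h) would limit (d) — a current Standing Certificate is held — but (i) sets (h) aside: (i) operates against (h): the qualifying period is 115 days, under the 150 days limit. (j) is not engaged (no current Standing Notice is held), so (i) stands. So (d) applies.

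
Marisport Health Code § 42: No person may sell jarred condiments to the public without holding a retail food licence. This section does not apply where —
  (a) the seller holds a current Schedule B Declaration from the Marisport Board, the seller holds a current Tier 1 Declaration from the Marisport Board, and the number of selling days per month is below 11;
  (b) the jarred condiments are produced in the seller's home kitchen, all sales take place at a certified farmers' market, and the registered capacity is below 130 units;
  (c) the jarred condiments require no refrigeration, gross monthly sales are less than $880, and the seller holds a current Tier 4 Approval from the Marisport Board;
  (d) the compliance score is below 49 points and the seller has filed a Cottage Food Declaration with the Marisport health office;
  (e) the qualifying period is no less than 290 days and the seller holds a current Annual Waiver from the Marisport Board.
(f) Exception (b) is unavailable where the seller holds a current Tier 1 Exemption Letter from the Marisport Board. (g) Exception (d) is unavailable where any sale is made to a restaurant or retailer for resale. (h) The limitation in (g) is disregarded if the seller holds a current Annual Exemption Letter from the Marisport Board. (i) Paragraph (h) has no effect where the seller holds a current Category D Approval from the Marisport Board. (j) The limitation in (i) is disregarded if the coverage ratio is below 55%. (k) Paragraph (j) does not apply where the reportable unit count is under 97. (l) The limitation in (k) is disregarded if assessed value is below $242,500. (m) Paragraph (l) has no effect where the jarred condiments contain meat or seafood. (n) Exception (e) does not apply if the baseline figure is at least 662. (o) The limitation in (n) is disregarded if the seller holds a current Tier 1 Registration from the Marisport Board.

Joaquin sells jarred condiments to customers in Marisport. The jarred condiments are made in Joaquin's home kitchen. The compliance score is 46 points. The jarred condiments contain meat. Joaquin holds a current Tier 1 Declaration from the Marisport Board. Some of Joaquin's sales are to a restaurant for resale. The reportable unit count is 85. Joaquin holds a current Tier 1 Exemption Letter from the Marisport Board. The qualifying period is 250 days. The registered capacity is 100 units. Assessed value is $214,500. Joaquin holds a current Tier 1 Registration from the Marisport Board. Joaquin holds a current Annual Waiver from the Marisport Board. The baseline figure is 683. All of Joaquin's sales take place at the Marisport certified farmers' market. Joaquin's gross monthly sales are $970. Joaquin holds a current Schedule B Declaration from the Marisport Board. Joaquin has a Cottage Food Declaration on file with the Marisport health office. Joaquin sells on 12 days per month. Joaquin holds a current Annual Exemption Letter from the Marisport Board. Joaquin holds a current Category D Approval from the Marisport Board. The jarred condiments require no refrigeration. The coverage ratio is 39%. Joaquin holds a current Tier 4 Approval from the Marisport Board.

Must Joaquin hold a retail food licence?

Exception (a) does not apply: the number of selling days per month is 12, not below 11.
Exception (b): the jarred condiments are home-kitchen produced; all sales are at a certified farmers' market; the registered capacity is 100 units, below the 130 units limit — every condition holds. However, paragraph (f) must be considered: (f) operates — a current Tier 1 Exemption Letter is held. So (b) is unavailable.
Exception (c) fails — gross monthly sales are $970, not less than $880.
Exception (d)'s conditions are all satisfied: the compliance score is 46 points, below the 49 points limit; a Cottage Food Declaration is on file. However, paragraphs (g)–(m) must be considered: (g) is triggered — some sales are to a restaurant for resale. (h) is triggered (a current Annual Exemption Letter is held), but is overridden by (i): (i) operates against (h): a current Category D Approval is held. (j) would limit (i) — the coverage ratio is 39%, below the 55% limit — but (k) sets (j) aside: (k) operates — the reportable unit count is 85, under the 97 limit. (l) would limit (k) — assessed value is $214,500, below the $242,500 limit — but (m) sets (l) aside: (m) is engaged — the jarred condiments contain meat. Exception (d) does not apply.
Exception (e) requires that the qualifying period is no less than 290 days; but the qualifying period is 250 days, short of 290 days, so (e) is unavailable.
No exception applies. The general rule governs.

Yes — Joaquin must hold a retail food licence.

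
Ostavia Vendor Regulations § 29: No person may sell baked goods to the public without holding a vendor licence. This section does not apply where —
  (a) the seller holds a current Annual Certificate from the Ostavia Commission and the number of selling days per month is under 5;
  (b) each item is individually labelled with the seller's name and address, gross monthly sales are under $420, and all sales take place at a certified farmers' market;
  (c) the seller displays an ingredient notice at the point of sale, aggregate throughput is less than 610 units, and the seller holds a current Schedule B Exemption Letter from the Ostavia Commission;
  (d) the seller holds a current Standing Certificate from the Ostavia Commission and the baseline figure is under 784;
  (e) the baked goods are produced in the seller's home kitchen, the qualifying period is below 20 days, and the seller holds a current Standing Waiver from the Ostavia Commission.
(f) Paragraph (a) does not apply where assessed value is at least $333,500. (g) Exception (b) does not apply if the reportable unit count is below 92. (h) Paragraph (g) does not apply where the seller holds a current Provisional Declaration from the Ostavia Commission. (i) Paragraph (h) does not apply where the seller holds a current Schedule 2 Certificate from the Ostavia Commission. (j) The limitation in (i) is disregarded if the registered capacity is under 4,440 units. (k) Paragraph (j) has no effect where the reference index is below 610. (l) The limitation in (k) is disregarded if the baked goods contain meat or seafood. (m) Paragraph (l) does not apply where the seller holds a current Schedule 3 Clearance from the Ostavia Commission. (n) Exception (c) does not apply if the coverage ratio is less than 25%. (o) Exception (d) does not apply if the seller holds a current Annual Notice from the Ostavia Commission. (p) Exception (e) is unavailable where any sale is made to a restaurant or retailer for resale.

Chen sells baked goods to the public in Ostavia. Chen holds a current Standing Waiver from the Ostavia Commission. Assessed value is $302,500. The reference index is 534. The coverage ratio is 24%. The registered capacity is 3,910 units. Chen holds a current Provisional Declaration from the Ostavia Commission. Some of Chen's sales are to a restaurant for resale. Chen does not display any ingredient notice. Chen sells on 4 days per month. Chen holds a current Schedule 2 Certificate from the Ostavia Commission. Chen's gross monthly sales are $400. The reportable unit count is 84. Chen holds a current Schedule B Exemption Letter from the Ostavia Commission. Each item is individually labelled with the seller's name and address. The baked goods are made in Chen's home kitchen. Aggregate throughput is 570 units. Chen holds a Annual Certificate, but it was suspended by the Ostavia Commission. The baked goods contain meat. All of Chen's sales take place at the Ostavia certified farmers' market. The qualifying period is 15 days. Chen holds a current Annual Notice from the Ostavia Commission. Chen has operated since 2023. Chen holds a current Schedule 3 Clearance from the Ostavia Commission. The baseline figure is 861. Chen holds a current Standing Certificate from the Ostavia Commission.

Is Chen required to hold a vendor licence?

Yes — Chen must hold a vendor licence.

Exception (a) fails — the Annual Certificate is not current.
All of (b)'s requirements are met (items are individually labelled; gross monthly sales are $400, under the $420 limit; all sales are at a certified farmers' market). But: (g) operates against (b): the reportable unit count is 84, below the 92 limit. (h) operates (a current Provisional Declaration is held), but is itself disapplied by (i): (i) is triggered — a current Schedule 2 Certificate is held. (j) would limit (i) — the registered capacity is 3,910 units, under the 4,440 units limit — but (k) sets (j) aside: (k) operates against (j): the reference index is 534, below the 610 limit. (l) applies (the baked goods contain meat), but is set aside by (m): (m) operates against (l): a current Schedule 3 Clearance is held. So (b) is unavailable.
Exception (c) does not apply: no ingredient notice is displayed.
Exception (d) requires that the baseline figure is under 784; but the baseline figure is 861, not under 784, so (d) is unavailable.
Exception (e) is satisfied on its face — the baked goods are home-kitchen produced; the qualifying period is 15 days, below the 20 days limit; a current Standing Waiver is held. But: (p) applies — some sales are to a restaurant for resale. Exception (e) does not apply.
No exception displaces § 29.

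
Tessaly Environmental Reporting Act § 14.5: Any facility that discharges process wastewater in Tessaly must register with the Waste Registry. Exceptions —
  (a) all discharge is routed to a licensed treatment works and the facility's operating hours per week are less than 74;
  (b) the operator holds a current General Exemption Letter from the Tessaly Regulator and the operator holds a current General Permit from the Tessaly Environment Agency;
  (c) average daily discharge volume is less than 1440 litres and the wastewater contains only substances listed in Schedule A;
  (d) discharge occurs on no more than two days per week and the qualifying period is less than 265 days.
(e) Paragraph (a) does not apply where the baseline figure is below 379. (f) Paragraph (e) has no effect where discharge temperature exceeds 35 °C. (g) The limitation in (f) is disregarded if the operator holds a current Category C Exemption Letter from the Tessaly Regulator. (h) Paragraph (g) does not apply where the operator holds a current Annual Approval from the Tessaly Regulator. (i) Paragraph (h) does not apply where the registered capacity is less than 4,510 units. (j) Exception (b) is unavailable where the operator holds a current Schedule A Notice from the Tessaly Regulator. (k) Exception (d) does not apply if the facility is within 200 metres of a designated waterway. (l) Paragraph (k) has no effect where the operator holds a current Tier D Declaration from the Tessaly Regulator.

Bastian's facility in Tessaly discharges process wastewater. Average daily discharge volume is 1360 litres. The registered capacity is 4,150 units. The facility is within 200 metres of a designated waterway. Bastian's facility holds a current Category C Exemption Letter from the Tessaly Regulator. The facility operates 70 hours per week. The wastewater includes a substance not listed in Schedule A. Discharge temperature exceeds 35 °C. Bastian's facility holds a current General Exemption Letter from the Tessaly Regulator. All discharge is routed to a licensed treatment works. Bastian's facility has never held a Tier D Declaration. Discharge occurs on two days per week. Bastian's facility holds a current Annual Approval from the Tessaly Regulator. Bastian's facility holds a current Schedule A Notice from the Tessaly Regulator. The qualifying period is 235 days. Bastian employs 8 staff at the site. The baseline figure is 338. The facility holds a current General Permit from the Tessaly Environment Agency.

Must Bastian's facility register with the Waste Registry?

All of (a)'s requirements are met (discharge is routed to a licensed treatment works; the facility's operating hours per week are 70, less than the 74 limit). However, paragraphs (e)–(i) must be considered: (e) applies — the baseline figure is 338, below the 379 limit. (f) is triggered (discharge temperature exceeds 35 °C), but is overridden by (g): (g) operates against (f): a current Category C Exemption Letter is held. (h) applies (a current Annual Approval is held), but is set aside by (i): (i) operates — the registered capacity is 4,150 units, less than the 4,510 units limit. So (a) is unavailable.
Exception (b)'s conditions are all satisfied: a current General Exemption Letter is held; a current General Permit is held. However, paragraph (j) must be considered: (j) applies — a current Schedule A Notice is held. (b) is therefore removed.
Exception (c) fails — the wastewater includes a non-Schedule-A substance.
All of (d)'s requirements are met (discharge occurs on no more than two days per week; the qualifying period is 235 days, less than the 265 days limit). However, paragraphs (k)–(l) must be considered: (k) operates against (d): the facility is within 200 m of a designated waterway. (l), which would lift (k), is not engaged — there is no Tier D Declaration in force. Exception (d) does not apply.
No exception applies. The general rule governs.

Yes — Bastian's facility must register with the Waste Registry.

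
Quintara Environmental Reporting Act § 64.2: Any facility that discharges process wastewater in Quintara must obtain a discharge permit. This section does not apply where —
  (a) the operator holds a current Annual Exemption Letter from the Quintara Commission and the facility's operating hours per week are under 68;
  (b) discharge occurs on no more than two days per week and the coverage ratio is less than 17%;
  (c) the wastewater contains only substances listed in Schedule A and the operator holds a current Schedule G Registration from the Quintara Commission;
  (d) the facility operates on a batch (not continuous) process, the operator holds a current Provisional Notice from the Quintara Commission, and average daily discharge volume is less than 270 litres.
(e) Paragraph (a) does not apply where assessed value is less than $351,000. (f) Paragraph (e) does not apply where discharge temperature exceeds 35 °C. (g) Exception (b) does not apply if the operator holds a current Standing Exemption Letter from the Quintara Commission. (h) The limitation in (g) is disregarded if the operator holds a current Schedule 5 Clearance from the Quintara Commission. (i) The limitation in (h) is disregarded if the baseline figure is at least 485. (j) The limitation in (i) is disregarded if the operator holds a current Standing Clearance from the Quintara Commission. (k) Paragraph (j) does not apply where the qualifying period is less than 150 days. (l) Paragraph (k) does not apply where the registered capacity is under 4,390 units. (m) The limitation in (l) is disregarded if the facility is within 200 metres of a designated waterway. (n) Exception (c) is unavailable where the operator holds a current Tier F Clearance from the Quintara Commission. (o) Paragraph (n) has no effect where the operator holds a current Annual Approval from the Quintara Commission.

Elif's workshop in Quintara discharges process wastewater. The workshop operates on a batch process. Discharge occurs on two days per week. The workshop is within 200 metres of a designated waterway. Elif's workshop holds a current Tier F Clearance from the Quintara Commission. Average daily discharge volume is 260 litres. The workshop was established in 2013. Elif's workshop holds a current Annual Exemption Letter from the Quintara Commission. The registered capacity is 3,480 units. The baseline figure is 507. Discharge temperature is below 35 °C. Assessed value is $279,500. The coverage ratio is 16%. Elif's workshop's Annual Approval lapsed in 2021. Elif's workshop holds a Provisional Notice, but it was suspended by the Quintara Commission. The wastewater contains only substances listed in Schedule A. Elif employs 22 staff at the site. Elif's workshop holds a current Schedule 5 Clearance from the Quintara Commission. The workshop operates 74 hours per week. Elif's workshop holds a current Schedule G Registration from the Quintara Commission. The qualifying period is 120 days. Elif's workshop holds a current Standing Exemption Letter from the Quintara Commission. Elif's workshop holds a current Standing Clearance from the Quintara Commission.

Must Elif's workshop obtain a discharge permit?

Yes — Elif's workshop must obtain a discharge permit.

Exception (a) does not apply: the facility's operating hours per week are 74, not under 68.
Exception (b) is satisfied on its face — discharge occurs on no more than two days per week; the coverage ratio is 16%, less than the 17% limit. However, paragraphs (g)–(m) must be considered: (g) applies — a current Standing Exemption Letter is held. (h) applies (a current Schedule 5 Clearance is held), but is set aside by (i): (i) operates against (h): the baseline figure is 507, meeting the 485 threshold. (j) would limit (i) — a current Standing Clearance is held — but (k) sets (j) aside: (k) operates against (j): the qualifying period is 120 days, less than the 150 days limit. (l) would limit (k) — the registered capacity is 3,480 units, under the 4,390 units limit — but (m) sets (l) aside: (m) operates against (l): the workshop is within 200 m of a designated waterway. So (b) is unavailable.
Exception (c) is satisfied on its face — the wastewater is Schedule-A-only; a current Schedule G Registration is held. But: (n) operates against (c): a current Tier F Clearance is held. (o) does not operate here (no current Annual Approval is held), so (n) stands. (c) is therefore removed.
Exception (d) fails — no current Provisional Notice is held.
No exception applies. The general rule governs.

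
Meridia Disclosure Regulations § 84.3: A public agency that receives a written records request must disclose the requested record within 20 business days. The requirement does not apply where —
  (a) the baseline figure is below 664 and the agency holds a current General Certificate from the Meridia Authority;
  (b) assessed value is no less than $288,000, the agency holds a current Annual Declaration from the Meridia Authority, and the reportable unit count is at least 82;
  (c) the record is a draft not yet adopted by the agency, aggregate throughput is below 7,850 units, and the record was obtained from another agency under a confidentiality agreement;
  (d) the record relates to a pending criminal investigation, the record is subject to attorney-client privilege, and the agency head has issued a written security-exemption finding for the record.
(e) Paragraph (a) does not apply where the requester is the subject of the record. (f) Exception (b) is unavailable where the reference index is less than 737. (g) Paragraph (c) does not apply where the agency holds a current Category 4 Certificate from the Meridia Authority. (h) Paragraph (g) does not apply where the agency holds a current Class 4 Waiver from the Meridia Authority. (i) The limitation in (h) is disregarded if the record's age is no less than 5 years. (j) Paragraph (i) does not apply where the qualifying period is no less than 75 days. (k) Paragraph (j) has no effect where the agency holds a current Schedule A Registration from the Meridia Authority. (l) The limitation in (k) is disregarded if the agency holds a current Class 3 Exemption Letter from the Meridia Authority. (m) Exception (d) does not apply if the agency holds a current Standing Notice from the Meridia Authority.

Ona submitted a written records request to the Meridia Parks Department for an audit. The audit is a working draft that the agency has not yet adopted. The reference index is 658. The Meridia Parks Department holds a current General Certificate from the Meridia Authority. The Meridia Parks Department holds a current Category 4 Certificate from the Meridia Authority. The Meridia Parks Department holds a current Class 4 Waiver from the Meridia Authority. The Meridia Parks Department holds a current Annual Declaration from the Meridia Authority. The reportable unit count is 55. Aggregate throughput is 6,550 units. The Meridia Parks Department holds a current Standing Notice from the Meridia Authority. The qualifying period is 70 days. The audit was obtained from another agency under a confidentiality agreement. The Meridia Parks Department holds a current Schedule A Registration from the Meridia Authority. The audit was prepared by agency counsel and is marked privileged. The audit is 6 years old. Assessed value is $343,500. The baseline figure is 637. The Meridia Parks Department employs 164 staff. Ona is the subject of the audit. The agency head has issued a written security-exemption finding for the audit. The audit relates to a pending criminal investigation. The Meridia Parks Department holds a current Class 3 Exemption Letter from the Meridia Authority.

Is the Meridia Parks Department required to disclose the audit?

Yes — the Meridia Parks Department must disclose the audit.

All of (a)'s requirements are met (the baseline figure is 637, below the 664 limit; a current General Certificate is held). But: (e) operates against (a): Ona is the subject of the audit. (a) is therefore removed.
Exception (b) does not apply: the reportable unit count is 55, short of 82.
All of (c)'s requirements are met (the audit is an unadopted draft; aggregate throughput is 6,550 units, below the 7,850 units limit; the audit was obtained under a confidentiality agreement). Turning to paragraphs (g)–(l): (g) operates against (c): a current Category 4 Certificate is held. (h) operates (a current Class 4 Waiver is held), but is set aside by (i): (i) operates against (h): the record's age is 6 years, meeting the 5 years threshold. (j), which would lift (i), is inapplicable — the qualifying period is 70 days, short of 75 days. (c) is therefore removed.
Exception (d) is satisfied on its face — the audit relates to a pending investigation; the audit is privileged; a written security-exemption finding has been issued. Turning to paragraph (m): (m) operates against (d): a current Standing Notice is held. (d) is therefore removed.
None of the exceptions is available; § 84.3 applies in full.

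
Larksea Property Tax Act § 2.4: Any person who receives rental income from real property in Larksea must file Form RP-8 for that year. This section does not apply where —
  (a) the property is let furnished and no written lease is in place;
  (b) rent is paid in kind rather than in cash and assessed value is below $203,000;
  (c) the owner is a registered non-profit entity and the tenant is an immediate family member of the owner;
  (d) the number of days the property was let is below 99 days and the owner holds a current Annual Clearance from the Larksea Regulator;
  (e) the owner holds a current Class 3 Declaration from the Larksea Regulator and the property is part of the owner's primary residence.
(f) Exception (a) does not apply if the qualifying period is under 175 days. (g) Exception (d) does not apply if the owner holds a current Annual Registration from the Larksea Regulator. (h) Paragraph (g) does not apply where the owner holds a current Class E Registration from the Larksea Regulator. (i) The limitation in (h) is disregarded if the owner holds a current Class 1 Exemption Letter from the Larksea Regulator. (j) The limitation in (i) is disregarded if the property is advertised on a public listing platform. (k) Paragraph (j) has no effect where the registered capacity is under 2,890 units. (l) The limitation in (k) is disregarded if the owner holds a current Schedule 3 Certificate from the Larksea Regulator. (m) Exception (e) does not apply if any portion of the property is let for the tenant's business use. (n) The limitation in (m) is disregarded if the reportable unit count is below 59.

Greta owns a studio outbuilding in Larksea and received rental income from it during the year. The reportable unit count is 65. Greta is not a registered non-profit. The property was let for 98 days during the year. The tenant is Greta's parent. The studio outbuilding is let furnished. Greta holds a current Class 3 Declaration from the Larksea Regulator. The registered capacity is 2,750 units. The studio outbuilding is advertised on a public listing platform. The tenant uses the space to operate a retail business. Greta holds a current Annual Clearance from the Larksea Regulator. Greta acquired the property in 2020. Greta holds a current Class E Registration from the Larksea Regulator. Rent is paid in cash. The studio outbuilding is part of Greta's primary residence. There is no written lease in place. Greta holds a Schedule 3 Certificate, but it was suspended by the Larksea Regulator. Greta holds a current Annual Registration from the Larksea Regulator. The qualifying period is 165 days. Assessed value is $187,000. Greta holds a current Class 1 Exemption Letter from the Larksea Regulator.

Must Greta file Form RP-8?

Exception (a)'s conditions are all satisfied: the property is let furnished; there is no written lease. But applying paragraph (f): (f) operates against (a): the qualifying period is 165 days, under the 175 days limit. Exception (a) does not apply.
Exception (b) does not apply: rent is paid in cash.
Exception (c) requires that the owner is a registered non-profit entity; but Greta is not a registered non-profit, so (c) is unavailable.
All of (d)'s requirements are met (the number of days the property was let is 98 days, below the 99 days limit; a current Annual Clearance is held). But: (g) operates against (d): a current Annual Registration is held. (h) is triggered (a current Class E Registration is held), but is itself disapplied by (i): (i) is engaged — a current Class 1 Exemption Letter is held. (j) would limit (i) — the property is publicly advertised — but (k) sets (j) aside: (k) applies — the registered capacity is 2,750 units, under the 2,890 units limit. (l) does not operate here (there is no Schedule 3 Certificate in force), so (k) stands. (d) is therefore removed.
Exception (e) is satisfied on its face — a current Class 3 Declaration is held; the studio outbuilding is part of the primary residence. But: (m) operates against (e): the space is let for business use. (n) is inapplicable (the reportable unit count is 65, not below 59), so (m) stands. So (e) is unavailable.
Every exception is unavailable, so the rule governs.

Yes — Greta must file Form RP-8.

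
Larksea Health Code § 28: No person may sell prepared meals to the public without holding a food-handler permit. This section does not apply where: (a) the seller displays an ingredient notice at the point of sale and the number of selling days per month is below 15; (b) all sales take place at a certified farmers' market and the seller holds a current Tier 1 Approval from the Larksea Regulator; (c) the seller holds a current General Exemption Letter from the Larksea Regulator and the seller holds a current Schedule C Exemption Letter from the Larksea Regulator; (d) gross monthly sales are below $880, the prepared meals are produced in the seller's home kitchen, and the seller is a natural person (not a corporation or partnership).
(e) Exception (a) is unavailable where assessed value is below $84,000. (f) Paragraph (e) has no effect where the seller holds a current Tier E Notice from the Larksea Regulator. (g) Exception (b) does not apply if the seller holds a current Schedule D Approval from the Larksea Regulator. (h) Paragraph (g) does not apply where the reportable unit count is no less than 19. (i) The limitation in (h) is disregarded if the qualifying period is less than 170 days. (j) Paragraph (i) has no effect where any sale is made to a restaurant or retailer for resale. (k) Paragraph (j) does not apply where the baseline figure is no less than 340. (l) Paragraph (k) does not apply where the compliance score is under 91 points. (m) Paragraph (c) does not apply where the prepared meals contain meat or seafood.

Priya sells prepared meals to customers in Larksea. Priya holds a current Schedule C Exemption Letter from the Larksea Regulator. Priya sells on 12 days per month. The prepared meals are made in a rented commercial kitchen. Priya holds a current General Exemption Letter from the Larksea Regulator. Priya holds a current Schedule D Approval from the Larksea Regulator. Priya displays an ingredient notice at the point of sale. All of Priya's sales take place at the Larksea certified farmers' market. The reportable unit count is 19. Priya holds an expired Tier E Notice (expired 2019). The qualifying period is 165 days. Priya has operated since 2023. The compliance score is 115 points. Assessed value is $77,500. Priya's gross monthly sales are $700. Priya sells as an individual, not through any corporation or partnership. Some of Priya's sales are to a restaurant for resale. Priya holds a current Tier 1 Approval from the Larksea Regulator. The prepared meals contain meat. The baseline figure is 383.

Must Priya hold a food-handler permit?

Exception (a) is satisfied on its face — an ingredient notice is displayed; the number of selling days per month is 12, below the 15 limit. Turning to paragraphs (e)–(f): (e) operates against (a): assessed value is $77,500, below the $84,000 limit. (f) is not engaged (the Tier E Notice is not current), so (e) stands. Exception (a) does not apply.
Exception (b): all sales are at a certified farmers' market; a current Tier 1 Approval is held — every condition holds. However, paragraphs (g)–(l) must be considered: (g) operates against (b): a current Schedule D Approval is held. (h) applies (the reportable unit count is 19, meeting the 19 threshold), but is overridden by (i): (i) operates against (h): the qualifying period is 165 days, less than the 170 days limit. (j) is engaged (some sales are to a restaurant for resale), but is set aside by (k): (k) operates against (j): the baseline figure is 383, meeting the 340 threshold. (l), which would lift (k), is not triggered — the compliance score is 115 points, not under 91 points. (b) is therefore removed.
Exception (c)'s conditions are all satisfied: a current General Exemption Letter is held; a current Schedule C Exemption Letter is held. Turning to paragraph (m): (m) is engaged — the prepared meals contain meat. (c) is therefore removed.
Exception (d) fails — the prepared meals are made in a commercial kitchen, not a home kitchen.
No exception applies. The general rule governs.

Yes — Priya must hold a food-handler permit.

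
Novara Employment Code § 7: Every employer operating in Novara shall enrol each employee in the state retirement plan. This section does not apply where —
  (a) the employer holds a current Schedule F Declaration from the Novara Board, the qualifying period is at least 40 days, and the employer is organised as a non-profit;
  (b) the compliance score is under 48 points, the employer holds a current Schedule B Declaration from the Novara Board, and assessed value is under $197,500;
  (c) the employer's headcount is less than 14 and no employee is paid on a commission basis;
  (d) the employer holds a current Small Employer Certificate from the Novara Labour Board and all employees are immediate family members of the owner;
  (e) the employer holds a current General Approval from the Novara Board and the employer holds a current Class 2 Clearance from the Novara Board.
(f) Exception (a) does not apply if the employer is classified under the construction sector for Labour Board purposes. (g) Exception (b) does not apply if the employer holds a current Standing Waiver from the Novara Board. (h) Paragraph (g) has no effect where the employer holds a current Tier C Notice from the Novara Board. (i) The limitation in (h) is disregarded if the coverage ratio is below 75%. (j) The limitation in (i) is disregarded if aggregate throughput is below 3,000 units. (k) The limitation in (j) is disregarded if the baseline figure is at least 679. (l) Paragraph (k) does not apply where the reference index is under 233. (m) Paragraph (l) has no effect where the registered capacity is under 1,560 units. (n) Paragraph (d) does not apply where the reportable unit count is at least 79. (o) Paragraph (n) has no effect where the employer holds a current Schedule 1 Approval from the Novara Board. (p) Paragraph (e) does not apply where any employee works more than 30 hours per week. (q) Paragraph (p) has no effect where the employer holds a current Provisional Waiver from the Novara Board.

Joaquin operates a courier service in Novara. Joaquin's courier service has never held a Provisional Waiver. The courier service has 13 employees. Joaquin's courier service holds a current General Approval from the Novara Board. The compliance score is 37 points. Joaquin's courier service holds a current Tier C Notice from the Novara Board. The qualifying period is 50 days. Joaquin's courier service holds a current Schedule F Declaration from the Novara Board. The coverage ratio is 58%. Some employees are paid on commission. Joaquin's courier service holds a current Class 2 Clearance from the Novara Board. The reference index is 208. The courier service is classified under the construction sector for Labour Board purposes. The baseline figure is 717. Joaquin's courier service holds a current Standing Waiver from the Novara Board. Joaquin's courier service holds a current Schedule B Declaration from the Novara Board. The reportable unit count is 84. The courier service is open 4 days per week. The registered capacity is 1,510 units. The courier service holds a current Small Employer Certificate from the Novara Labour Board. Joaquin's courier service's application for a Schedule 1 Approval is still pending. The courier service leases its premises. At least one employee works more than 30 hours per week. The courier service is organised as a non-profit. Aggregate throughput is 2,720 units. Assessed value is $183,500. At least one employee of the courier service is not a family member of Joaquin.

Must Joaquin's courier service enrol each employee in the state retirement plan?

Yes — Joaquin's courier service must enrol each employee in the state retirement plan.

Exception (a) is satisfied on its face — a current Schedule F Declaration is held; the qualifying period is 50 days, meeting the 40 days threshold; the employer is a non-profit. But applying paragraph (f): (f) operates against (a): the courier service is classified under the construction sector. Exception (a) does not apply.
All of (b)'s requirements are met (the compliance score is 37 points, under the 48 points limit; a current Schedule B Declaration is held; assessed value is $183,500, under the $197,500 limit). But: (g) operates against (b): a current Standing Waiver is held. (h) is engaged (a current Tier C Notice is held), but is displaced by (i): (i) operates against (h): the coverage ratio is 58%, below the 75% limit. (j) is triggered (aggregate throughput is 2,720 units, below the 3,000 units limit), but yields to (k): (k) operates — the baseline figure is 717, meeting the 679 threshold. (l) would limit (k) — the reference index is 208, under the 233 limit — but (m) sets (l) aside: (m) operates against (l): the registered capacity is 1,510 units, under the 1,560 units limit. So (b) is unavailable.
Exception (c) fails — some employees are paid on commission.
Exception (d) requires that all employees are immediate family members of the owner; but at least one employee is not a family member, so (d) is unavailable.
Exception (e) is satisfied on its face — a current General Approval is held; a current Class 2 Clearance is held. However, paragraphs (p)–(q) must be considered: (p) is engaged — at least one employee exceeds 30 hours/week. (q), which would lift (p), does not operate here — there is no Provisional Waiver in force. (e) is therefore removed.
No exception applies. The general rule governs.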